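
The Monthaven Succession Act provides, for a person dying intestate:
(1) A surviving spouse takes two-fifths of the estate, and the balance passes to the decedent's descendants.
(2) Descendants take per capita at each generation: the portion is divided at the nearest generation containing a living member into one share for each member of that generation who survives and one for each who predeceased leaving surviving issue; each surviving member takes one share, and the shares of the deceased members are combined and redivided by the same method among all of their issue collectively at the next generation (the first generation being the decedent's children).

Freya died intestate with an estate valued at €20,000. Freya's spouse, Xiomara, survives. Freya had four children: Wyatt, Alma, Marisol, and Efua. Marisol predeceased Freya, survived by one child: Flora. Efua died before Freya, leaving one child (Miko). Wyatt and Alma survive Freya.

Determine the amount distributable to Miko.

Miko receives €3,000.

Xiomara takes two-fifths of €20,000 = €8,000. The remaining €12,000 passes to the descendants.
The descendants' portion (€12,000) is divided at the children's generation into 4 shares of €3,000. Wyatt and Alma each take €3,000. The 2 shares of the deceased (Marisol and Efua) are combined into a pool of €6,000.
That pool (€6,000) is divided at the grandchildren's generation equally among Flora and Miko: €3,000 each.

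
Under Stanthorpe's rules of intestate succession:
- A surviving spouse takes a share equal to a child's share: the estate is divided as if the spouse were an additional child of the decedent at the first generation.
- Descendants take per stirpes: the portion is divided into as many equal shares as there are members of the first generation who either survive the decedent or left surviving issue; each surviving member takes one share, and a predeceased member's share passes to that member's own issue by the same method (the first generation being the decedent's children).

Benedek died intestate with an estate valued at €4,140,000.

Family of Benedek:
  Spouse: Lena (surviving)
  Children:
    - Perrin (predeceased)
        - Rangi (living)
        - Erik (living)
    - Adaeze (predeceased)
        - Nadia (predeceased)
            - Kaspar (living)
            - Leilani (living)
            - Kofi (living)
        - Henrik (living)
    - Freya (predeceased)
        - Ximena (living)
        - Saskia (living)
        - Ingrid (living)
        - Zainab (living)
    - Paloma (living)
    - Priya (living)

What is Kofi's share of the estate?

The spouse counts as an additional share at the children's level, so there are 6 primary shares of €690,000. Lena takes one such share (€690,000).
The children's combined portion (€3,450,000) is divided into 5 shares of €690,000: Paloma and Priya each take €690,000; Perrin's €690,000 share passes to Perrin's issue; Adaeze's €690,000 share passes to Adaeze's issue; Freya's €690,000 share passes to Freya's issue.
Perrin's share (€690,000) is divided into 2 shares of €345,000: Rangi and Erik each take €345,000.
Adaeze's share (€690,000) is divided into 2 shares of €345,000: Henrik takes €345,000; Nadia's €345,000 share passes to Nadia's issue.
Nadia's share (€345,000) is divided into 3 shares of €115,000: Kaspar, Leilani, and Kofi each take €115,000.
Freya's share (€690,000) is divided into 4 shares of €172,500: Ximena, Saskia, Ingrid, and Zainab each take €172,500.

Kofi receives €115,000.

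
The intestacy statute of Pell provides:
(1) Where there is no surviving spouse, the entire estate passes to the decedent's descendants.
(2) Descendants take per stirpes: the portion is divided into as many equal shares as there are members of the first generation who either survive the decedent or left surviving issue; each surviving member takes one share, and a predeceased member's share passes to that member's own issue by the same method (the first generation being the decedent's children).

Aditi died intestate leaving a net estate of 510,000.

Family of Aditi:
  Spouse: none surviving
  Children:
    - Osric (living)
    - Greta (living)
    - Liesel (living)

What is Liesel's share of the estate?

Liesel receives 170,000.

The entire 510,000 passes to the descendants.
That amount (510,000) is divided into 3 shares of 170,000: Osric, Greta, and Liesel each take 170,000.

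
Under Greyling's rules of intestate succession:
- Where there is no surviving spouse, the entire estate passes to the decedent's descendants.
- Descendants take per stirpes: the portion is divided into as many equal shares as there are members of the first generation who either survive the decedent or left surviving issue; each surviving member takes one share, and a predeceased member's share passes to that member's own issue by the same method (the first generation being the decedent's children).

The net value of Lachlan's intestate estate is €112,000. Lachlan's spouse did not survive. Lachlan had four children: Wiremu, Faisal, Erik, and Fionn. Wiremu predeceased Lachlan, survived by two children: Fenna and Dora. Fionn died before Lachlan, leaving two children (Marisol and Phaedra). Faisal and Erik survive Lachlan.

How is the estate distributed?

The entire €112,000 passes to the descendants.
That amount (€112,000) is divided into 4 shares of €28,000: Faisal and Erik each take €28,000; Wiremu's €28,000 share passes to Wiremu's issue; Fionn's €28,000 share passes to Fionn's issue.
Wiremu's share (€28,000) is divided into 2 shares of €14,000: Fenna and Dora each take €14,000.
Fionn's share (€28,000) is divided into 2 shares of €14,000: Marisol and Phaedra each take €14,000.

Fenna: €14,000; Dora: €14,000; Faisal: €28,000; Erik: €28,000; Marisol: €14,000; Phaedra: €14,000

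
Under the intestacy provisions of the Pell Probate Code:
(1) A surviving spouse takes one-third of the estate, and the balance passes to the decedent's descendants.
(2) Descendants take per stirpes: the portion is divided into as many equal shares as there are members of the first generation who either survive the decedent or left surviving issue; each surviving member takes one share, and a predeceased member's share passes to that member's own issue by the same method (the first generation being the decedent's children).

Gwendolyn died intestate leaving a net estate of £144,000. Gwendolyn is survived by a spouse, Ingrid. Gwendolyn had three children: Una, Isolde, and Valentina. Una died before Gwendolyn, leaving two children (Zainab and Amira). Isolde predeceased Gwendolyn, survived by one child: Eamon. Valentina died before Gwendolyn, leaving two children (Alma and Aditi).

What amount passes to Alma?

Ingrid takes one-third of £144,000 = £48,000. The remaining £96,000 passes to the descendants.
The descendants' portion (£96,000) is divided into 3 shares of £32,000: Una's £32,000 share passes to Una's issue; Isolde's £32,000 share passes to Isolde's issue; Valentina's £32,000 share passes to Valentina's issue.
Una's share (£32,000) is divided into 2 shares of £16,000: Zainab and Amira each take £16,000.
Isolde's share (£32,000) passes entirely to Eamon.
Valentina's share (£32,000) is divided into 2 shares of £16,000: Alma and Aditi each take £16,000.

Alma receives £16,000.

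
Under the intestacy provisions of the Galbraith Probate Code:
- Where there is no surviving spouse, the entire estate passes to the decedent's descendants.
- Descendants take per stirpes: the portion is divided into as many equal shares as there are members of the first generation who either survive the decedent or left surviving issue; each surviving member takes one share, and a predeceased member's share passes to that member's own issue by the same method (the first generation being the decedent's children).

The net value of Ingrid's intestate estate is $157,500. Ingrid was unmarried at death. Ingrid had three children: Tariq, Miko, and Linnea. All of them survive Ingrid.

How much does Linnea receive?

The entire $157,500 passes to the descendants.
That amount ($157,500) is divided into 3 shares of $52,500: Tariq, Miko, and Linnea each take $52,500.

Linnea receives $52,500.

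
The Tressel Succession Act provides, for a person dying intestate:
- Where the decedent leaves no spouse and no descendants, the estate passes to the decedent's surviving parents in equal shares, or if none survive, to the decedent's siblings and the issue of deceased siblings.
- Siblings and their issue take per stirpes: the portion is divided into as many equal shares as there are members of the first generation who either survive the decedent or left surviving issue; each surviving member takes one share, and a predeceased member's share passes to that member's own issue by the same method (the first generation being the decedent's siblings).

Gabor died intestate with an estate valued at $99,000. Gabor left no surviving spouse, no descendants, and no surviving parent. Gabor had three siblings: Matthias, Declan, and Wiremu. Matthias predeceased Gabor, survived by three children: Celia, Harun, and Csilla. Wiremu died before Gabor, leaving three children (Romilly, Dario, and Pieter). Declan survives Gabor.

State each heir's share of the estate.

Celia: $11,000; Harun: $11,000; Csilla: $11,000; Declan: $33,000; Romilly: $11,000; Dario: $11,000; Pieter: $11,000

The entire $99,000 passes to the siblings and their issue.
That amount ($99,000) is divided into 3 shares of $33,000: Declan takes $33,000; Matthias's $33,000 share passes to Matthias's issue; Wiremu's $33,000 share passes to Wiremu's issue.
Matthias's share ($33,000) is divided into 3 shares of $11,000: Celia, Harun, and Csilla each take $11,000.
Wiremu's share ($33,000) is divided into 3 shares of $11,000: Romilly, Dario, and Pieter each take $11,000.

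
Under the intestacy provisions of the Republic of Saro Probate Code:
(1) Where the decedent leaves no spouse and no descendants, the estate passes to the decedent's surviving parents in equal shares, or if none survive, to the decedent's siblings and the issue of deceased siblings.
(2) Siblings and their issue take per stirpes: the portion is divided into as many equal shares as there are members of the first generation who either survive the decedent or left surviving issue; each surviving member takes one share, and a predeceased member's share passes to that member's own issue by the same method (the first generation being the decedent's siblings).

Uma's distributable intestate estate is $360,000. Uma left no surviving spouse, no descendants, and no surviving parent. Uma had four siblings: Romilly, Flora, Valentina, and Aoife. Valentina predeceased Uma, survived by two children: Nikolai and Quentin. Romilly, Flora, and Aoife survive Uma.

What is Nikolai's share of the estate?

The entire $360,000 passes to the siblings and their issue.
That amount ($360,000) is divided into 4 shares of $90,000: Romilly, Flora, and Aoife each take $90,000; Valentina's $90,000 share passes to Valentina's issue.
Valentina's share ($90,000) is divided into 2 shares of $45,000: Nikolai and Quentin each take $45,000.

Nikolai receives $45,000.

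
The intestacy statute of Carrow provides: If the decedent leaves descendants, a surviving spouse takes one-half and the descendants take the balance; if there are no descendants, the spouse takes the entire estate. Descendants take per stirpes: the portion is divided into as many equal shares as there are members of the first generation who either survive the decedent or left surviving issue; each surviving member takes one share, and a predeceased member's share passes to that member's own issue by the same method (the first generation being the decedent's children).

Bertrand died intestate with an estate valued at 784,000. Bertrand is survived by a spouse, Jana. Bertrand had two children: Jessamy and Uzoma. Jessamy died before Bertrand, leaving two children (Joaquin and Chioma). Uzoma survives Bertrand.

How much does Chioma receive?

Chioma receives 98,000.

Jana takes one-half of 784,000 = 392,000. The remaining 392,000 passes to the descendants.
The descendants' portion (392,000) is divided into 2 shares of 196,000: Uzoma takes 196,000; Jessamy's 196,000 share passes to Jessamy's issue.
Jessamy's share (196,000) is divided into 2 shares of 98,000: Joaquin and Chioma each take 98,000.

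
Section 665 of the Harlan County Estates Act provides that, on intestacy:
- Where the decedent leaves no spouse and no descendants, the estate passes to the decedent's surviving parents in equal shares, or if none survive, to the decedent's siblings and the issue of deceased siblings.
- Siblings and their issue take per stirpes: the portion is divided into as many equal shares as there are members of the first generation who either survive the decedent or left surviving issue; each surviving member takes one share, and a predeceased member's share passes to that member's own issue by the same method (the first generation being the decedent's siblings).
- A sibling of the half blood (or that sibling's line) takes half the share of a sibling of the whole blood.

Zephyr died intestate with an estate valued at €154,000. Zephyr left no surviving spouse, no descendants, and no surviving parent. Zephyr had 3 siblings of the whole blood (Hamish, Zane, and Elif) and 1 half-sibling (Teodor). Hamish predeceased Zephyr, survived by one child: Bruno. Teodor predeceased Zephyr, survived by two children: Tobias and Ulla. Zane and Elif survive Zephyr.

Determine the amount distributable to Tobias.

Tobias receives €11,000.

The entire €154,000 passes to the siblings and their issue.
Counting each half-blood sibling's line as half a unit, there are 7/2 units in €154,000, so one unit is €44,000. Whole-blood lines (Hamish, Zane, and Elif) take €44,000 each; half-blood lines (Teodor) take €22,000 each.
Hamish's share (€44,000) passes entirely to Bruno.
Teodor's share (€22,000) is divided into 2 shares of €11,000: Tobias and Ulla each take €11,000.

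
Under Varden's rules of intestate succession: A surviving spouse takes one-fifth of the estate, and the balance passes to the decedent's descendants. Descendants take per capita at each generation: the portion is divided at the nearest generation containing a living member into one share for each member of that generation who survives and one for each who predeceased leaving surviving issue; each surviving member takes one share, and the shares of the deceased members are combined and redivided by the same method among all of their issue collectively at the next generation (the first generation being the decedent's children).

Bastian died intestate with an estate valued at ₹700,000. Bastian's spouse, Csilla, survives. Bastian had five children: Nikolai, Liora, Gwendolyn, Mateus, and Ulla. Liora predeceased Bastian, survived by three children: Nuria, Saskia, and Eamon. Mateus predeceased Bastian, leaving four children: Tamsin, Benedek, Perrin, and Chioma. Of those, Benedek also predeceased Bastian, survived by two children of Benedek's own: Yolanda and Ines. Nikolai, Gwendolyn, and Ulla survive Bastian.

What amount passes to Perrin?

Csilla takes one-fifth of ₹700,000 = ₹140,000. The remaining ₹560,000 passes to the descendants.
The descendants' portion (₹560,000) is divided at the children's generation into 5 shares of ₹112,000. Nikolai, Gwendolyn, and Ulla each take ₹112,000. The 2 shares of the deceased (Liora and Mateus) are combined into a pool of ₹224,000.
That pool (₹224,000) is divided at the grandchildren's generation into 7 shares of ₹32,000. Nuria, Saskia, Eamon, Tamsin, Perrin, and Chioma each take ₹32,000. The remaining share for the deceased Benedek (₹32,000) is carried to the next generation.
That pool (₹32,000) is divided at the great-grandchildren's generation equally among Yolanda and Ines: ₹16,000 each.

Perrin receives ₹32,000.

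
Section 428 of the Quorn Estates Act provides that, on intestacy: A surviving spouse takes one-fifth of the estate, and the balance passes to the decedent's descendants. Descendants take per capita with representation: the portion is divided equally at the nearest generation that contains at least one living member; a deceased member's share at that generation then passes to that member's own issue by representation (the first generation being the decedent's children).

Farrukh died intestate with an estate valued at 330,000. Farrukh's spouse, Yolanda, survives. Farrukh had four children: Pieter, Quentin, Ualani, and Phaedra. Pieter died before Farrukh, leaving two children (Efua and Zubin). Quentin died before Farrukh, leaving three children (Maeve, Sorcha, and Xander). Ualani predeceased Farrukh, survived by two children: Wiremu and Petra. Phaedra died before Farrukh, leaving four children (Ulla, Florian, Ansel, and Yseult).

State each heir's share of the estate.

Yolanda takes one-fifth of 330,000 = 66,000. The remaining 264,000 passes to the descendants.
No child survives, so the initial division is made at the grandchildren's generation.
The descendants' portion (264,000) is divided into 11 shares of 24,000: Efua, Zubin, Maeve, Sorcha, Xander, Wiremu, Petra, Ulla, Florian, Ansel, and Yseult each take 24,000.

Yolanda: 66,000; Efua: 24,000; Zubin: 24,000; Maeve: 24,000; Sorcha: 24,000; Xander: 24,000; Wiremu: 24,000; Petra: 24,000; Ulla: 24,000; Florian: 24,000; Ansel: 24,000; Yseult: 24,000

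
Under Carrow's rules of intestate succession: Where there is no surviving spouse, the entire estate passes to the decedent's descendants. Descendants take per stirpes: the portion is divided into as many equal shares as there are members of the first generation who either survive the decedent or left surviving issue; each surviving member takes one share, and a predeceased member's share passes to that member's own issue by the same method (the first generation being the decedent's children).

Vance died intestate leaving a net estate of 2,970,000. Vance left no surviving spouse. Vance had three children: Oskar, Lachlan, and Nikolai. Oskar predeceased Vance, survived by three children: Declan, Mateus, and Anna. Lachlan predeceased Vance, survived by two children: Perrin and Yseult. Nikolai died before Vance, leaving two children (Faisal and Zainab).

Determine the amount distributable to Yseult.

The entire 2,970,000 passes to the descendants.
That amount (2,970,000) is divided into 3 shares of 990,000: Oskar's 990,000 share passes to Oskar's issue; Lachlan's 990,000 share passes to Lachlan's issue; Nikolai's 990,000 share passes to Nikolai's issue.
Oskar's share (990,000) is divided into 3 shares of 330,000: Declan, Mateus, and Anna each take 330,000.
Lachlan's share (990,000) is divided into 2 shares of 495,000: Perrin and Yseult each take 495,000.
Nikolai's share (990,000) is divided into 2 shares of 495,000: Faisal and Zainab each take 495,000.

Yseult receives 495,000.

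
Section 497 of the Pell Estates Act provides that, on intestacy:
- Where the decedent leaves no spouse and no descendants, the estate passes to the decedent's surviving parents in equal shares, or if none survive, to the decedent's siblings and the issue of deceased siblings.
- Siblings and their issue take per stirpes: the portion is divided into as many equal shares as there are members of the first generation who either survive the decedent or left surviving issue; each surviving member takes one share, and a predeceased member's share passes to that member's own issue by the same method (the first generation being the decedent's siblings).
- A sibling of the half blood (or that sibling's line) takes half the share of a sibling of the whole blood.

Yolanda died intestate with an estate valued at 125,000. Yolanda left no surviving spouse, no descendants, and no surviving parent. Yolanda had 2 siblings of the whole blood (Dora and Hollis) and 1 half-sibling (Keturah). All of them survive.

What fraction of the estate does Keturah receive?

Keturah receives 1/5 of the estate.

The entire 125,000 passes to the siblings and their issue.
Counting each half-blood sibling's line as half a unit, there are 5/2 units in 125,000, so one unit is 50,000. Whole-blood lines (Dora and Hollis) take 50,000 each; half-blood lines (Keturah) take 25,000 each.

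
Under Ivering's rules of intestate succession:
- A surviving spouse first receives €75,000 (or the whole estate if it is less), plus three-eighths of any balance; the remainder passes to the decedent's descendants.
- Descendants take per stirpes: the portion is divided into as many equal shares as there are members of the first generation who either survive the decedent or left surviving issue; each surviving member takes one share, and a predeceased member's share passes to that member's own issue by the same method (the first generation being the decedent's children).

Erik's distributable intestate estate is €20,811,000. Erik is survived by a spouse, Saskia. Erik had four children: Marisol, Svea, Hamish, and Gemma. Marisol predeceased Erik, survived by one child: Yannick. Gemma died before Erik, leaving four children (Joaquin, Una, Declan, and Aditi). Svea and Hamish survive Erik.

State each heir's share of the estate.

Saskia first takes €75,000, leaving a balance of €20,736,000. Saskia then takes three-eighths of the balance (€7,776,000), for a total of €7,851,000. The remaining €12,960,000 passes to the descendants.
The descendants' portion (€12,960,000) is divided into 4 shares of €3,240,000: Svea and Hamish each take €3,240,000; Marisol's €3,240,000 share passes to Marisol's issue; Gemma's €3,240,000 share passes to Gemma's issue.
Marisol's share (€3,240,000) passes entirely to Yannick.
Gemma's share (€3,240,000) is divided into 4 shares of €810,000: Joaquin, Una, Declan, and Aditi each take €810,000.

Saskia: €7,851,000; Yannick: €3,240,000; Svea: €3,240,000; Hamish: €3,240,000; Joaquin: €810,000; Una: €810,000; Declan: €810,000; Aditi: €810,000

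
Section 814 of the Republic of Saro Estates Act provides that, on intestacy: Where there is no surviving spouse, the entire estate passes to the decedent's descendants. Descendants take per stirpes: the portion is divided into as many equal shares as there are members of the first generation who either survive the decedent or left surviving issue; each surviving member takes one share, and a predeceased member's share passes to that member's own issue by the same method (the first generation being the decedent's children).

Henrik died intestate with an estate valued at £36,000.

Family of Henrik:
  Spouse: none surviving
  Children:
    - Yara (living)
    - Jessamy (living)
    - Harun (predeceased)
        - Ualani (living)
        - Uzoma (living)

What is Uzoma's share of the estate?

The entire £36,000 passes to the descendants.
That amount (£36,000) is divided into 3 shares of £12,000: Yara and Jessamy each take £12,000; Harun's £12,000 share passes to Harun's issue.
Harun's share (£12,000) is divided into 2 shares of £6,000: Ualani and Uzoma each take £6,000.

Uzoma receives £6,000.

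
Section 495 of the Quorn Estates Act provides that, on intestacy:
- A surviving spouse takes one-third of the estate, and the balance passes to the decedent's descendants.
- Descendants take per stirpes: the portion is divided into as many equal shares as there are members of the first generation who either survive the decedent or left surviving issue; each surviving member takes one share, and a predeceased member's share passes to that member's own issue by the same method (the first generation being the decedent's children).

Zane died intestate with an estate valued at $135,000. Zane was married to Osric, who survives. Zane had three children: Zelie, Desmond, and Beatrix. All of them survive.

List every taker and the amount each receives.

Osric takes one-third of $135,000 = $45,000. The remaining $90,000 passes to the descendants.
The descendants' portion ($90,000) is divided into 3 shares of $30,000: Zelie, Desmond, and Beatrix each take $30,000.

Osric: $45,000; Zelie: $30,000; Desmond: $30,000; Beatrix: $30,000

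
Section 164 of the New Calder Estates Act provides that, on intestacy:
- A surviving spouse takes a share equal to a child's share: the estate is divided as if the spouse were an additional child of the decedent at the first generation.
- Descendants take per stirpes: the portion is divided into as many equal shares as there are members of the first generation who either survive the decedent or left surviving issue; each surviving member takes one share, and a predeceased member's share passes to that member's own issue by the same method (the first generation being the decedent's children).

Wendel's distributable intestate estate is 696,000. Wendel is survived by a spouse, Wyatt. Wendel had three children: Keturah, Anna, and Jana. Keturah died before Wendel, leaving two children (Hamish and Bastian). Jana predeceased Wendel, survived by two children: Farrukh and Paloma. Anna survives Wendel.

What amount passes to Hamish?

The spouse counts as an additional share at the children's level, so there are 4 primary shares of 174,000. Wyatt takes one such share (174,000).
The children's combined portion (522,000) is divided into 3 shares of 174,000: Anna takes 174,000; Keturah's 174,000 share passes to Keturah's issue; Jana's 174,000 share passes to Jana's issue.
Keturah's share (174,000) is divided into 2 shares of 87,000: Hamish and Bastian each take 87,000.
Jana's share (174,000) is divided into 2 shares of 87,000: Farrukh and Paloma each take 87,000.

Hamish receives 87,000.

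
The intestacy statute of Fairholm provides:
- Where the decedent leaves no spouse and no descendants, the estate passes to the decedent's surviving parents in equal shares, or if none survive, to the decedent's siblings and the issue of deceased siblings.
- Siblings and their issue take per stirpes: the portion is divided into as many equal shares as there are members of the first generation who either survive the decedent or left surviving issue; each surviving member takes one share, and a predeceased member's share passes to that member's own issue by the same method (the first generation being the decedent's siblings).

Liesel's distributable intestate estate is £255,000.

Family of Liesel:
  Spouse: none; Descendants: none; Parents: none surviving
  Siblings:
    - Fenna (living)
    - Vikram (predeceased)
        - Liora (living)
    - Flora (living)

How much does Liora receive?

Liora receives £85,000.

The entire £255,000 passes to the siblings and their issue.
That amount (£255,000) is divided into 3 shares of £85,000: Fenna and Flora each take £85,000; Vikram's £85,000 share passes to Vikram's issue.
Vikram's share (£85,000) passes entirely to Liora.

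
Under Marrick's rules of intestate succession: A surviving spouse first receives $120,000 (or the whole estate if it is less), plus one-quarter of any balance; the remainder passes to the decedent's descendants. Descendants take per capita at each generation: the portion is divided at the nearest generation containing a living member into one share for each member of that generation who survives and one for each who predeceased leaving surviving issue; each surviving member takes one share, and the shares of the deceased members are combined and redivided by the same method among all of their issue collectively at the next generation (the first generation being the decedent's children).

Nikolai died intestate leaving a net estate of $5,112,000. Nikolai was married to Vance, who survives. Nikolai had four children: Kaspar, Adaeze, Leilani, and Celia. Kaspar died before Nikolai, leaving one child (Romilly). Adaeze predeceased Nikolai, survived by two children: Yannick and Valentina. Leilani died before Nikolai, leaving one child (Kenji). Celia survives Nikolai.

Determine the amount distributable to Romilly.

Vance first takes $120,000, leaving a balance of $4,992,000. Vance then takes one-quarter of the balance ($1,248,000), for a total of $1,368,000. The remaining $3,744,000 passes to the descendants.
The descendants' portion ($3,744,000) is divided at the children's generation into 4 shares of $936,000. Celia takes $936,000. The 3 shares of the deceased (Kaspar, Adaeze, and Leilani) are combined into a pool of $2,808,000.
That pool ($2,808,000) is divided at the grandchildren's generation equally among Romilly, Yannick, Valentina, and Kenji: $702,000 each.

Romilly receives $702,000.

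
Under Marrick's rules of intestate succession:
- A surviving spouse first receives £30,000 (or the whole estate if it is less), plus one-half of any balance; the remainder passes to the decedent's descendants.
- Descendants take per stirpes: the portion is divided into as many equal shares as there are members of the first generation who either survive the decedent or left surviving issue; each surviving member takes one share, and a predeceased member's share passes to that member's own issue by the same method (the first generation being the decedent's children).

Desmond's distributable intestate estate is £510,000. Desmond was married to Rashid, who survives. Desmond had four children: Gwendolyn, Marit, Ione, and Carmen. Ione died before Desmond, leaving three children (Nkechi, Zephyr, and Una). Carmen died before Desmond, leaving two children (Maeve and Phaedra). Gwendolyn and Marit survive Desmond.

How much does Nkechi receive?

Nkechi receives £20,000.

Rashid first takes £30,000, leaving a balance of £480,000. Rashid then takes one-half of the balance (£240,000), for a total of £270,000. The remaining £240,000 passes to the descendants.
The descendants' portion (£240,000) is divided into 4 shares of £60,000: Gwendolyn and Marit each take £60,000; Ione's £60,000 share passes to Ione's issue; Carmen's £60,000 share passes to Carmen's issue.
Ione's share (£60,000) is divided into 3 shares of £20,000: Nkechi, Zephyr, and Una each take £20,000.
Carmen's share (£60,000) is divided into 2 shares of £30,000: Maeve and Phaedra each take £30,000.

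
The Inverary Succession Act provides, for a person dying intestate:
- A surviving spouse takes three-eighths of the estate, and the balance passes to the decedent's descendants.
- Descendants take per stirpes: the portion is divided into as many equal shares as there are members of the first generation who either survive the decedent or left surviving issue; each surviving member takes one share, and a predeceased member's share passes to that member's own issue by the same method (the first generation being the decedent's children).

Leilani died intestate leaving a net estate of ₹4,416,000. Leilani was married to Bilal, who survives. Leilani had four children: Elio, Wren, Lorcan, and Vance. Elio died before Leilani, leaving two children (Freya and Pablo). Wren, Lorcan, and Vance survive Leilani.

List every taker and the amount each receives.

Bilal: ₹1,656,000; Freya: ₹345,000; Pablo: ₹345,000; Wren: ₹690,000; Lorcan: ₹690,000; Vance: ₹690,000

Bilal takes three-eighths of ₹4,416,000 = ₹1,656,000. The remaining ₹2,760,000 passes to the descendants.
The descendants' portion (₹2,760,000) is divided into 4 shares of ₹690,000: Wren, Lorcan, and Vance each take ₹690,000; Elio's ₹690,000 share passes to Elio's issue.
Elio's share (₹690,000) is divided into 2 shares of ₹345,000: Freya and Pablo each take ₹345,000.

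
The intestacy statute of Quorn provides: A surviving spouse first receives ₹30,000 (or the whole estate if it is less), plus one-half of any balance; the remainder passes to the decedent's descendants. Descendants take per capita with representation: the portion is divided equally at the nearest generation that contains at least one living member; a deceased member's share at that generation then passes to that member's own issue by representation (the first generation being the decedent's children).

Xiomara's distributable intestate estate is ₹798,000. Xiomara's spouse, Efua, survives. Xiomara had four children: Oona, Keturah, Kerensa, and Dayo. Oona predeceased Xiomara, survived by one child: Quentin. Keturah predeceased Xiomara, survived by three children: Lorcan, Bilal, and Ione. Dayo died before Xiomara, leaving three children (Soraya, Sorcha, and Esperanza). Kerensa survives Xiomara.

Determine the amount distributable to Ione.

Efua first takes ₹30,000, leaving a balance of ₹768,000. Efua then takes one-half of the balance (₹384,000), for a total of ₹414,000. The remaining ₹384,000 passes to the descendants.
The descendants' portion (₹384,000) is divided into 4 shares of ₹96,000: Kerensa takes ₹96,000; Oona's ₹96,000 share passes to Oona's issue; Keturah's ₹96,000 share passes to Keturah's issue; Dayo's ₹96,000 share passes to Dayo's issue.
Oona's share (₹96,000) passes entirely to Quentin.
Keturah's share (₹96,000) is divided into 3 shares of ₹32,000: Lorcan, Bilal, and Ione each take ₹32,000.
Dayo's share (₹96,000) is divided into 3 shares of ₹32,000: Soraya, Sorcha, and Esperanza each take ₹32,000.

Ione receives ₹32,000.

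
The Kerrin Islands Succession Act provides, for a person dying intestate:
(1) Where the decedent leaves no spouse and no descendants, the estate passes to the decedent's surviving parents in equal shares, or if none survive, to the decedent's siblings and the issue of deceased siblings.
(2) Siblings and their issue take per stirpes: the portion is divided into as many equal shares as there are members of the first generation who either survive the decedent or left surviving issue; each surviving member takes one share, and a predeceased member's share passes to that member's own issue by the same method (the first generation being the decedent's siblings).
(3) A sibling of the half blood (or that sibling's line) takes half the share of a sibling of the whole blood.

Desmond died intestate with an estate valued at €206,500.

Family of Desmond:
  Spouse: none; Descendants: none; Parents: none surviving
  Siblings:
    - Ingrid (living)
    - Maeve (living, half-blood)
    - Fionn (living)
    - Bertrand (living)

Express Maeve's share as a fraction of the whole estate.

Maeve receives 1/7 of the estate.

The entire €206,500 passes to the siblings and their issue.
Counting each half-blood sibling's line as half a unit, there are 7/2 units in €206,500, so one unit is €59,000. Whole-blood lines (Ingrid, Fionn, and Bertrand) take €59,000 each; half-blood lines (Maeve) take €29,500 each.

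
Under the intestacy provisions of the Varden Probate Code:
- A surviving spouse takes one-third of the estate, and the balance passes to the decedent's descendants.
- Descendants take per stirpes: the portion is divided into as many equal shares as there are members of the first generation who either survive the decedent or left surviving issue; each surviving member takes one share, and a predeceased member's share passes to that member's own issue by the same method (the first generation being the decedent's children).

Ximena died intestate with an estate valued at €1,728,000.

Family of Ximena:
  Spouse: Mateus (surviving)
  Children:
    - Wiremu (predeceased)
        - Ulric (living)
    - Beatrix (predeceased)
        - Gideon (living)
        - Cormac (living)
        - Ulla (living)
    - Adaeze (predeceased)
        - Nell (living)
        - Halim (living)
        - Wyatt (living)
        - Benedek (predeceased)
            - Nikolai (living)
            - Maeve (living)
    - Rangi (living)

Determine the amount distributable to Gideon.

Gideon receives €96,000.

Mateus takes one-third of €1,728,000 = €576,000. The remaining €1,152,000 passes to the descendants.
The descendants' portion (€1,152,000) is divided into 4 shares of €288,000: Rangi takes €288,000; Wiremu's €288,000 share passes to Wiremu's issue; Beatrix's €288,000 share passes to Beatrix's issue; Adaeze's €288,000 share passes to Adaeze's issue.
Wiremu's share (€288,000) passes entirely to Ulric.
Beatrix's share (€288,000) is divided into 3 shares of €96,000: Gideon, Cormac, and Ulla each take €96,000.
Adaeze's share (€288,000) is divided into 4 shares of €72,000: Nell, Halim, and Wyatt each take €72,000; Benedek's €72,000 share passes to Benedek's issue.
Benedek's share (€72,000) is divided into 2 shares of €36,000: Nikolai and Maeve each take €36,000.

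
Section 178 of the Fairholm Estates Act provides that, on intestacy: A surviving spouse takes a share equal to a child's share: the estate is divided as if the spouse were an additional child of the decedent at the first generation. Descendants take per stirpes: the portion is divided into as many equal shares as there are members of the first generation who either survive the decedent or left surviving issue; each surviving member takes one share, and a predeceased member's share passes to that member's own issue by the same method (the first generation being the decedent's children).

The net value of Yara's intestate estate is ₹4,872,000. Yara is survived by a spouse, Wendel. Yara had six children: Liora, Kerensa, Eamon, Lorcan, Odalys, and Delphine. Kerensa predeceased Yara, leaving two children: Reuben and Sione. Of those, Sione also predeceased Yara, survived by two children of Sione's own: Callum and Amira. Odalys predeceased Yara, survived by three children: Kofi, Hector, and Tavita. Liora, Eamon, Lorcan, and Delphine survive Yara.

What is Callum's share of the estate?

The spouse counts as an additional share at the children's level, so there are 7 primary shares of ₹696,000. Wendel takes one such share (₹696,000).
The children's combined portion (₹4,176,000) is divided into 6 shares of ₹696,000: Liora, Eamon, Lorcan, and Delphine each take ₹696,000; Kerensa's ₹696,000 share passes to Kerensa's issue; Odalys's ₹696,000 share passes to Odalys's issue.
Kerensa's share (₹696,000) is divided into 2 shares of ₹348,000: Reuben takes ₹348,000; Sione's ₹348,000 share passes to Sione's issue.
Sione's share (₹348,000) is divided into 2 shares of ₹174,000: Callum and Amira each take ₹174,000.
Odalys's share (₹696,000) is divided into 3 shares of ₹232,000: Kofi, Hector, and Tavita each take ₹232,000.

Callum receives ₹174,000.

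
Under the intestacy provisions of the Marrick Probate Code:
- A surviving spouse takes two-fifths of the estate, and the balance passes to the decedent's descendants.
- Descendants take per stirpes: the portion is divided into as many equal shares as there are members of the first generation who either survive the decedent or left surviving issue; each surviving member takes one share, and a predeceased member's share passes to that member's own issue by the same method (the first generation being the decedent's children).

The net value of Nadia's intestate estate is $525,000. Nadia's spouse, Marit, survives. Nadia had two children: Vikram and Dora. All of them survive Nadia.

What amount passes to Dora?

Marit takes two-fifths of $525,000 = $210,000. The remaining $315,000 passes to the descendants.
The descendants' portion ($315,000) is divided into 2 shares of $157,500: Vikram and Dora each take $157,500.

Dora receives $157,500.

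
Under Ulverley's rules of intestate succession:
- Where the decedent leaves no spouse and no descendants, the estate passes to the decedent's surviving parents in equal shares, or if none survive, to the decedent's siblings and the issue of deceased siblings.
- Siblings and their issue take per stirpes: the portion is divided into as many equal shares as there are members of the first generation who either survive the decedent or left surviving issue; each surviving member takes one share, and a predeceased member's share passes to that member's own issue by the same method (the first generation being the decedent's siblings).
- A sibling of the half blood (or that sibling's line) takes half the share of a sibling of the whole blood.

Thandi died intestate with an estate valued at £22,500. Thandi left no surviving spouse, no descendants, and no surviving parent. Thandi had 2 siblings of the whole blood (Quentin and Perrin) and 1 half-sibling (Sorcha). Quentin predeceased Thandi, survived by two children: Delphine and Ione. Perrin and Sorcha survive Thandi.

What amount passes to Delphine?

The entire £22,500 passes to the siblings and their issue.
Counting each half-blood sibling's line as half a unit, there are 5/2 units in £22,500, so one unit is £9,000. Whole-blood lines (Quentin and Perrin) take £9,000 each; half-blood lines (Sorcha) take £4,500 each.
Quentin's share (£9,000) is divided into 2 shares of £4,500: Delphine and Ione each take £4,500.

Delphine receives £4,500.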